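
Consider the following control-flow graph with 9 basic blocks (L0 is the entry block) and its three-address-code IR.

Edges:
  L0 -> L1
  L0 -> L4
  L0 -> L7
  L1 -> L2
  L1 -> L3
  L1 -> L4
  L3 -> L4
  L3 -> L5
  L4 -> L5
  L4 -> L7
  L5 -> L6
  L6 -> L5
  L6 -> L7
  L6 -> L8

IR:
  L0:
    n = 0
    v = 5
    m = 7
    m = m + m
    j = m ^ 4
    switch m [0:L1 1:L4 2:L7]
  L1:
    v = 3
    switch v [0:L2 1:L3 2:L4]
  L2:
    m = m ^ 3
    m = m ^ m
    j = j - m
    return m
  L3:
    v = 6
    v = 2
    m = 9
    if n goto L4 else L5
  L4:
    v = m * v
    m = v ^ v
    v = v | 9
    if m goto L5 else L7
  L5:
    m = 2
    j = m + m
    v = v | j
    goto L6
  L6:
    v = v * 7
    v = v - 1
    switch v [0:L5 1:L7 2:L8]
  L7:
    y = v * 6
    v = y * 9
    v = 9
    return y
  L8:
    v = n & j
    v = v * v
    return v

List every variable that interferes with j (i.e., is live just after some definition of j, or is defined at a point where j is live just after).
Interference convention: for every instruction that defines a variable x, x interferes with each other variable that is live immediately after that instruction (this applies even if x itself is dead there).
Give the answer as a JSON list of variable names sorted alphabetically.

Answer: ["m", "n", "v"]

Analysis:
def/use:
  L0 def {j,m,n,v} use ∅
  L1 def {v} use ∅
  L2 def {j,m} use {j,m}
  L3 def {m,v} use {n}
  L4 def {m,v} use {m,v}
  L5 def {j,m,v} use {v}
  L6 def {v} use {v}
  L7 def {v,y} use {v}
  L8 def {v} use {j,n}

Liveness:
  L0 li=∅ lo={j,m,n,v}
  L1 li={j,m,n} lo={j,m,n,v}
  L2 li={j,m} lo=∅
  L3 li={n} lo={m,n,v}
  L4 li={m,n,v} lo={n,v}
  L5 li={n,v} lo={j,n,v}
  L6 li={j,n,v} lo={j,n,v}
  L7 li={v} lo=∅
  L8 li={j,n} lo=∅

Interference:
  j: {m,n,v}
  m: {j,n,v}
  n: {j,m,v}
  v: {j,m,n,y}
  y: {v}

N(j) = ["m", "n", "v"]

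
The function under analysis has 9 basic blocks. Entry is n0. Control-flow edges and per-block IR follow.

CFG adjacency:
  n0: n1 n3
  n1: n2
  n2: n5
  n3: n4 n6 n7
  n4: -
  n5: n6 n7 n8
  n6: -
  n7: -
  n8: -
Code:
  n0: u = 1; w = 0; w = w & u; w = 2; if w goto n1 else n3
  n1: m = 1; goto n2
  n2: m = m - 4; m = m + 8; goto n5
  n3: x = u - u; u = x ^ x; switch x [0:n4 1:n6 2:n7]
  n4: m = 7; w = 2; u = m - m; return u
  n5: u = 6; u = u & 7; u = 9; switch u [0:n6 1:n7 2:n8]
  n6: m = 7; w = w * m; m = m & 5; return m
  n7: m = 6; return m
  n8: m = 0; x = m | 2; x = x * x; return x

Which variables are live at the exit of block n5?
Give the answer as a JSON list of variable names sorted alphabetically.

Per-block:
  n0: {u,w} / ∅
  n1: {m} / ∅
  n2: {m} / {m}
  n3: {u,x} / {u}
  n4: {m,u,w} / ∅
  n5: {u} / ∅
  n6: {m,w} / {w}
  n7: {m} / ∅
  n8: {m,x} / ∅

Liveness:
  n0: in=∅ out={u,w}
  n1: in={w} out={m,w}
  n2: in={m,w} out={w}
  n3: in={u,w} out={w}
  n4: in=∅ out=∅
  n5: in={w} out={w}
  n6: in={w} out=∅
  n7: in=∅ out=∅
  n8: in=∅ out=∅

live-out(n5) = ["w"]

Answer: ["w"]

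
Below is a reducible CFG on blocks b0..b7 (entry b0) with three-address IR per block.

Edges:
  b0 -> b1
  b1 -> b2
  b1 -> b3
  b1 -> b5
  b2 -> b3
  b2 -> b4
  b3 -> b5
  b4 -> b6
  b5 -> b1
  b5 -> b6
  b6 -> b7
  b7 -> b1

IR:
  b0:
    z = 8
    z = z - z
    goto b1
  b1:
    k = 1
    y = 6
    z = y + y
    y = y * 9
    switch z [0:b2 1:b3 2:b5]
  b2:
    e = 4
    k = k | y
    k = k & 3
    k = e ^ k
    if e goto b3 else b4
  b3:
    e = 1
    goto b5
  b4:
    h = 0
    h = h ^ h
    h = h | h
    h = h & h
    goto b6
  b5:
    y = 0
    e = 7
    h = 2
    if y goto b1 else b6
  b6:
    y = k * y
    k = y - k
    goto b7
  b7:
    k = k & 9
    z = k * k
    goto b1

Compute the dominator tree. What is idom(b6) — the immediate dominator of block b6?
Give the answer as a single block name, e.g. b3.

idom tree: b1←b0 b2←b1 b3←b1 b4←b2 b5←b1 b6←b1 b7←b6
Dom at joins:
  b1: preds {b0,b5,b7}: {b0} ∩ {b0,b1,b5} ∩ {b0,b1,b6,b7} = {b0}; idom=b0
  b3: preds {b1,b2}: {b0,b1} ∩ {b0,b1,b2} = {b0,b1}; idom=b1
  b5: preds {b1,b3}: {b0,b1} ∩ {b0,b1,b3} = {b0,b1}; idom=b1
  b6: preds {b4,b5}: {b0,b1,b2,b4} ∩ {b0,b1,b5} = {b0,b1}; idom=b1

idom(b6) = b1

Answer: b1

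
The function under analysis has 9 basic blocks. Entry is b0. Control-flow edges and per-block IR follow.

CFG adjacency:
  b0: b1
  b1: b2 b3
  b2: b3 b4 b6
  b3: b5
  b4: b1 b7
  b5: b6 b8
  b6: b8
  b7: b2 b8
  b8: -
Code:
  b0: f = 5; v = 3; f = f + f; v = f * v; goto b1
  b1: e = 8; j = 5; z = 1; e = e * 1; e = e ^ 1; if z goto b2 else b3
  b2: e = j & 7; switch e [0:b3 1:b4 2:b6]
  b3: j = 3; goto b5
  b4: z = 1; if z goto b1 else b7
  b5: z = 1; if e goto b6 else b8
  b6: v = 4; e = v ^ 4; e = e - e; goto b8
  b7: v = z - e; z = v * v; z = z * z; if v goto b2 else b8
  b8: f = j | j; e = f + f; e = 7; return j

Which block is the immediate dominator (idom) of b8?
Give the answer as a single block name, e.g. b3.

idom tree: b1←b0 b2←b1 b3←b1 b4←b2 b5←b3 b6←b1 b7←b4 b8←b1
Dom∩ at merges:
  b1: preds {b0,b4}: {b0} ∩ {b0,b1,b2,b4} = {b0}; idom=b0
  b2: preds {b1,b7}: {b0,b1} ∩ {b0,b1,b2,b4,b7} = {b0,b1}; idom=b1
  b3: preds {b1,b2}: {b0,b1} ∩ {b0,b1,b2} = {b0,b1}; idom=b1
  b6: preds {b2,b5}: {b0,b1,b2} ∩ {b0,b1,b3,b5} = {b0,b1}; idom=b1
  b8: preds {b5,b6,b7}: {b0,b1,b3,b5} ∩ {b0,b1,b6} ∩ {b0,b1,b2,b4,b7} = {b0,b1}; idom=b1

idom(b8) = b1

Answer: b1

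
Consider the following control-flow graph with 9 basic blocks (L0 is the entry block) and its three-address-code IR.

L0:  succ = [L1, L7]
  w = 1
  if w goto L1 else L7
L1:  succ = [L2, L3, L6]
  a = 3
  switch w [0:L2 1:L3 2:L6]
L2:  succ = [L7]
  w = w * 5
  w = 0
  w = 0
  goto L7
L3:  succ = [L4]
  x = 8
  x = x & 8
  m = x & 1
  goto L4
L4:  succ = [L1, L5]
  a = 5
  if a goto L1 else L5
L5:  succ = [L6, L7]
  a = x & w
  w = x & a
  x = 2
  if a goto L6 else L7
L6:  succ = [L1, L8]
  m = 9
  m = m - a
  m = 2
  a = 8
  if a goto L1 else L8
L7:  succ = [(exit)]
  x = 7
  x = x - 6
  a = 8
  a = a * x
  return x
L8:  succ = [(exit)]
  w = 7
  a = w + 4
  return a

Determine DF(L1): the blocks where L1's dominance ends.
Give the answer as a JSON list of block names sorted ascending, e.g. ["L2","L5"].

Answer: ["L1", "L7"]

Analysis:
idom tree: L1←L0 L2←L1 L3←L1 L4←L3 L5←L4 L6←L1 L7←L0 L8←L6
Dom∩ at merges:
  L1: preds {L0,L4,L6}: {L0} ∩ {L0,L1,L3,L4} ∩ {L0,L1,L6} = {L0}; idom=L0
  L6: preds {L1,L5}: {L0,L1} ∩ {L0,L1,L3,L4,L5} = {L0,L1}; idom=L1
  L7: preds {L0,L2,L5}: {L0} ∩ {L0,L1,L2} ∩ {L0,L1,L3,L4,L5} = {L0}; idom=L0

Frontier:
  L1←L0: walk · to L0
  L1←L4: walk L4→L3→L1 to L0
  L1←L6: walk L6→L1 to L0
  L6←L1: walk · to L1
  L6←L5: walk L5→L4→L3 to L1
  L7←L0: walk · to L0
  L7←L2: walk L2→L1 to L0
  L7←L5: walk L5→L4→L3→L1 to L0
  L0: DF=∅
  L1: DF={L1,L7}
  L2: DF={L7}
  L3: DF={L1,L6,L7}
  L4: DF={L1,L6,L7}
  L5: DF={L6,L7}
  L6: DF={L1}
  L7: DF=∅
  L8: DF=∅

DF(L1) = ["L1", "L7"]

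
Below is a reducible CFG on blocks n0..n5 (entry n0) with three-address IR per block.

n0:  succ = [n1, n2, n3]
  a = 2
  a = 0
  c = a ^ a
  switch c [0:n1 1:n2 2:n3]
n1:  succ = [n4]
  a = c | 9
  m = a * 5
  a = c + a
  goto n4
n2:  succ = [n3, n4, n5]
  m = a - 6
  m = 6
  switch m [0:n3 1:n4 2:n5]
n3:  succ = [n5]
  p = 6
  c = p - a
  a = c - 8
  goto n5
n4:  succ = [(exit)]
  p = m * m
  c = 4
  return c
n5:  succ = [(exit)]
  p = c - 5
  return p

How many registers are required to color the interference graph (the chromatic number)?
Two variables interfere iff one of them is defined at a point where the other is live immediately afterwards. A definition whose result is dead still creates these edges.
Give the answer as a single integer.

Answer: 3

Analysis:
Block summaries:
  n0: def={a,c} ue=∅
  n1: def={a,m} ue={c}
  n2: def={m} ue={a}
  n3: def={a,c,p} ue={a}
  n4: def={c,p} ue={m}
  n5: def={p} ue={c}

Live sets:
  n0 li=∅ lo={a,c}
  n1 li={c} lo={m}
  n2 li={a,c} lo={a,c,m}
  n3 li={a} lo={c}
  n4 li={m} lo=∅
  n5 li={c} lo=∅

Interference:
  a — {c,m,p}
  c — {a,m}
  m — {a,c}
  p — {a}

Chromatic number:
  clique {a,c,m} ⇒ need ≥ 3
  3-colouring: c0={a}  c1={c,p}  c2={m}
  χ = 3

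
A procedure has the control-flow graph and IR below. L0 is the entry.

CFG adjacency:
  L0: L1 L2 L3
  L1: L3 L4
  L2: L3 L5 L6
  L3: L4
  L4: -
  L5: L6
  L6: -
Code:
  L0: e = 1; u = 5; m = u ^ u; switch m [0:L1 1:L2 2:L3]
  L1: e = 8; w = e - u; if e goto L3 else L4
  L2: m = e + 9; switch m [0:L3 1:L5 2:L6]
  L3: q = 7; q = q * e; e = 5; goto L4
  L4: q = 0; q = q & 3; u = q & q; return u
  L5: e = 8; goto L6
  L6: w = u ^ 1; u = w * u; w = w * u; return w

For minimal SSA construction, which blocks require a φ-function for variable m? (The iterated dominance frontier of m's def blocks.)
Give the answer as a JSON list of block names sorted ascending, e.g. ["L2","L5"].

idom tree: L1←L0 L2←L0 L3←L0 L4←L0 L5←L2 L6←L2
Join-block Dom:
  L3: preds {L0,L1,L2}: {L0} ∩ {L0,L1} ∩ {L0,L2} = {L0}; idom=L0
  L4: preds {L1,L3}: {L0,L1} ∩ {L0,L3} = {L0}; idom=L0
  L6: preds {L2,L5}: {L0,L2} ∩ {L0,L2,L5} = {L0,L2}; idom=L2

DF derivation:
  L3←L0: walk · to L0
  L3←L1: walk L1 to L0
  L3←L2: walk L2 to L0
  L4←L1: walk L1 to L0
  L4←L3: walk L3 to L0
  L6←L2: walk · to L2
  L6←L5: walk L5 to L2
  DF(L0)=∅
  DF(L1)={L3,L4}
  DF(L2)={L3}
  DF(L3)={L4}
  DF(L4)=∅
  DF(L5)={L6}
  DF(L6)=∅

φ for m: defs {L0,L2}
  DF⁺ = {L3,L4}

Answer: ["L3", "L4"]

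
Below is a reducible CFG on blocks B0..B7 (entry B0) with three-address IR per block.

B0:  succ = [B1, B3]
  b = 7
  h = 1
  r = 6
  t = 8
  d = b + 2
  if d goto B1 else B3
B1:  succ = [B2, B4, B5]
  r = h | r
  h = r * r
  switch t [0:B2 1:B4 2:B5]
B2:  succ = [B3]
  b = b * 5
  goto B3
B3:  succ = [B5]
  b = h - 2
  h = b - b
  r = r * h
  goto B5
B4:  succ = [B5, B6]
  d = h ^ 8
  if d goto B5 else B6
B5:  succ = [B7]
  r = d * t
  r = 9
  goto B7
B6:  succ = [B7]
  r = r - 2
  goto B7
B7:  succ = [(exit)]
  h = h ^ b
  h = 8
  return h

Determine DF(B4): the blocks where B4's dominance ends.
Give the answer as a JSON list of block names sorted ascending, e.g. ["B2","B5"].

idom tree: B1←B0 B2←B1 B3←B0 B4←B1 B5←B0 B6←B4 B7←B0
Dom∩ at merges:
  B3: preds {B0,B2}: {B0} ∩ {B0,B1,B2} = {B0}; idom=B0
  B5: preds {B1,B3,B4}: {B0,B1} ∩ {B0,B3} ∩ {B0,B1,B4} = {B0}; idom=B0
  B7: preds {B5,B6}: {B0,B5} ∩ {B0,B1,B4,B6} = {B0}; idom=B0

DF walk-up:
  B3←B0: walk · to B0
  B3←B2: walk B2→B1 to B0
  B5←B1: walk B1 to B0
  B5←B3: walk B3 to B0
  B5←B4: walk B4→B1 to B0
  B7←B5: walk B5 to B0
  B7←B6: walk B6→B4→B1 to B0
  B0 → ∅
  B1 → {B3,B5,B7}
  B2 → {B3}
  B3 → {B5}
  B4 → {B5,B7}
  B5 → {B7}
  B6 → {B7}
  B7 → ∅

DF(B4) = ["B5", "B7"]

Answer: ["B5", "B7"]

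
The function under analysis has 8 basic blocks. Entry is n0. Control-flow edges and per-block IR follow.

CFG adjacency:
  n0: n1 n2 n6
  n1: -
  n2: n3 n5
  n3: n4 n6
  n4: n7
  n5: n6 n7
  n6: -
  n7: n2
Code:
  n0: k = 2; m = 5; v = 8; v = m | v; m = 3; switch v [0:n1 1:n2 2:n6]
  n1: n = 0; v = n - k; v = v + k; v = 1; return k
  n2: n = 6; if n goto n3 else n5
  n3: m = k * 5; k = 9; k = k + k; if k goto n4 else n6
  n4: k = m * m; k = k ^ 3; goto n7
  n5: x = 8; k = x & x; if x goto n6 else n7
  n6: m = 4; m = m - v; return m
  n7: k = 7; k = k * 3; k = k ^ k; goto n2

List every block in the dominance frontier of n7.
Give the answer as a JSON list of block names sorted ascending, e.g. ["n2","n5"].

Answer: ["n2"]

Working:
idom tree: n1←n0 n2←n0 n3←n2 n4←n3 n5←n2 n6←n0 n7←n2
Dom∩ at merges:
  n2: preds {n0,n7}: {n0} ∩ {n0,n2,n7} = {n0}; idom=n0
  n6: preds {n0,n3,n5}: {n0} ∩ {n0,n2,n3} ∩ {n0,n2,n5} = {n0}; idom=n0
  n7: preds {n4,n5}: {n0,n2,n3,n4} ∩ {n0,n2,n5} = {n0,n2}; idom=n2

Frontier:
  n2←n0: walk · to n0
  n2←n7: walk n7→n2 to n0
  n6←n0: walk · to n0
  n6←n3: walk n3→n2 to n0
  n6←n5: walk n5→n2 to n0
  n7←n4: walk n4→n3 to n2
  n7←n5: walk n5 to n2
  DF(n0)=∅
  DF(n1)=∅
  DF(n2)={n2,n6}
  DF(n3)={n6,n7}
  DF(n4)={n7}
  DF(n5)={n6,n7}
  DF(n6)=∅
  DF(n7)={n2}

DF(n7) = ["n2"]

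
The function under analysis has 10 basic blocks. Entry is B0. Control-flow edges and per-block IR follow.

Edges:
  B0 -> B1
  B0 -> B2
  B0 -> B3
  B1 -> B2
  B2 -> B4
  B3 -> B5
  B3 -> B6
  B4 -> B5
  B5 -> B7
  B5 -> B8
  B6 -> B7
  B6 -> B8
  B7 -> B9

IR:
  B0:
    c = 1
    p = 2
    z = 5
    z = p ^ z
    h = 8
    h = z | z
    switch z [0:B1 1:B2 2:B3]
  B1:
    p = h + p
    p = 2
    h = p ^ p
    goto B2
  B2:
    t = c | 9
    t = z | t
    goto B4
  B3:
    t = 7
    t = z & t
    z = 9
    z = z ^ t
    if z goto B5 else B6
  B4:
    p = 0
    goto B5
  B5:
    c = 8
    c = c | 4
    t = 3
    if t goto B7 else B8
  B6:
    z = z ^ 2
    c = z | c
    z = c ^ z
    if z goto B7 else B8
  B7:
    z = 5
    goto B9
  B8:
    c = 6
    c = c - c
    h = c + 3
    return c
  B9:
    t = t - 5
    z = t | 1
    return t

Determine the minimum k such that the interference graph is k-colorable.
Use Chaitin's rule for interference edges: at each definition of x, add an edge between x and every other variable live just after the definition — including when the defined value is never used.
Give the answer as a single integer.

Block summaries:
  B0 def {c,h,p,z} use ∅
  B1 def {h,p} use {h,p}
  B2 def {t} use {c,z}
  B3 def {t,z} use {z}
  B4 def {p} use ∅
  B5 def {c,t} use ∅
  B6 def {c,z} use {c,z}
  B7 def {z} use ∅
  B8 def {c,h} use ∅
  B9 def {t,z} use {t}

Backward fixpoint:
  B0 li=∅ lo={c,h,p,z}
  B1 li={c,h,p,z} lo={c,z}
  B2 li={c,z} lo=∅
  B3 li={c,z} lo={c,t,z}
  B4 li=∅ lo=∅
  B5 li=∅ lo={t}
  B6 li={c,t,z} lo={t}
  B7 li={t} lo={t}
  B8 li=∅ lo=∅
  B9 li={t} lo=∅

Interference:
  c↔{h,p,t,z}
  h↔{c,p,z}
  p↔{c,h,z}
  t↔{c,z}
  z↔{c,h,p,t}

Registers:
  clique {c,h,p,z} ⇒ need ≥ 4
  assign c→c0 h→c2 p→c3 t→c2 z→c1 — no edge inside a register ⇒ χ ≤ 4
  χ = 4

Answer: 4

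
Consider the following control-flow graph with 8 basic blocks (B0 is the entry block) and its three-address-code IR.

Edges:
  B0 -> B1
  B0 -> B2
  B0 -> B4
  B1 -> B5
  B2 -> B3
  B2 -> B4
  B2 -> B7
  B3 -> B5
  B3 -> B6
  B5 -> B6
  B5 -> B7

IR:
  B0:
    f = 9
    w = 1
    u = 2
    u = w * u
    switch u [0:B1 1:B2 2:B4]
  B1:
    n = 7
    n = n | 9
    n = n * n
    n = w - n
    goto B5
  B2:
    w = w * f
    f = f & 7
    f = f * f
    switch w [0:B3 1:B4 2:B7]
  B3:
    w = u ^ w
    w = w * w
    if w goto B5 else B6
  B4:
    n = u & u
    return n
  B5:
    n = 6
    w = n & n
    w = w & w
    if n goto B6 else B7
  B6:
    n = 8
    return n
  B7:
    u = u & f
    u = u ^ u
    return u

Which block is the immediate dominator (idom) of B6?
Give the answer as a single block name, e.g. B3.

Answer: B0

Working:
idom tree: B1←B0 B2←B0 B3←B2 B4←B0 B5←B0 B6←B0 B7←B0
Dom∩ at merges:
  B4: preds {B0,B2}: {B0} ∩ {B0,B2} = {B0}; idom=B0
  B5: preds {B1,B3}: {B0,B1} ∩ {B0,B2,B3} = {B0}; idom=B0
  B6: preds {B3,B5}: {B0,B2,B3} ∩ {B0,B5} = {B0}; idom=B0
  B7: preds {B2,B5}: {B0,B2} ∩ {B0,B5} = {B0}; idom=B0

idom(B6) = B0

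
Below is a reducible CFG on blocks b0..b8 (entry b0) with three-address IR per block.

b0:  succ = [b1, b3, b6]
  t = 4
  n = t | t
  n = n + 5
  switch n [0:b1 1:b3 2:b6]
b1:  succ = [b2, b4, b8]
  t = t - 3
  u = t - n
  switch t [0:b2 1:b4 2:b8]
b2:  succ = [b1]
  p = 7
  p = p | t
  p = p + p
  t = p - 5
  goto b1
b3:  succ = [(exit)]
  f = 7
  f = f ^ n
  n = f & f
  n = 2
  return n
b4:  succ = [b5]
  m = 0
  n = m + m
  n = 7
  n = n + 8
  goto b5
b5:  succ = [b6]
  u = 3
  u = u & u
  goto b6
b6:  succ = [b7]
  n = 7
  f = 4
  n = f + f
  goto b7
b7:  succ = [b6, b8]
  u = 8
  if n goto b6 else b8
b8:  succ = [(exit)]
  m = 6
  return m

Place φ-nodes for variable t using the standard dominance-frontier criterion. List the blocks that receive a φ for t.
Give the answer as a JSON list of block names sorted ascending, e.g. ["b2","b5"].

Answer: ["b1", "b6", "b8"]

Analysis:
idom tree: b1←b0 b2←b1 b3←b0 b4←b1 b5←b4 b6←b0 b7←b6 b8←b0
Dom∩ at merges:
  b1: preds {b0,b2}: {b0} ∩ {b0,b1,b2} = {b0}; idom=b0
  b6: preds {b0,b5,b7}: {b0} ∩ {b0,b1,b4,b5} ∩ {b0,b6,b7} = {b0}; idom=b0
  b8: preds {b1,b7}: {b0,b1} ∩ {b0,b6,b7} = {b0}; idom=b0

Frontier:
  join b1 pred b0: · stop@b0
  join b1 pred b2: b2→b1 stop@b0
  join b6 pred b0: · stop@b0
  join b6 pred b5: b5→b4→b1 stop@b0
  join b6 pred b7: b7→b6 stop@b0
  join b8 pred b1: b1 stop@b0
  join b8 pred b7: b7→b6 stop@b0
  b0: DF=∅
  b1: DF={b1,b6,b8}
  b2: DF={b1}
  b3: DF=∅
  b4: DF={b6}
  b5: DF={b6}
  b6: DF={b6,b8}
  b7: DF={b6,b8}
  b8: DF=∅

φ for t: defs {b0,b1,b2}
  DF⁺ = {b1,b6,b8}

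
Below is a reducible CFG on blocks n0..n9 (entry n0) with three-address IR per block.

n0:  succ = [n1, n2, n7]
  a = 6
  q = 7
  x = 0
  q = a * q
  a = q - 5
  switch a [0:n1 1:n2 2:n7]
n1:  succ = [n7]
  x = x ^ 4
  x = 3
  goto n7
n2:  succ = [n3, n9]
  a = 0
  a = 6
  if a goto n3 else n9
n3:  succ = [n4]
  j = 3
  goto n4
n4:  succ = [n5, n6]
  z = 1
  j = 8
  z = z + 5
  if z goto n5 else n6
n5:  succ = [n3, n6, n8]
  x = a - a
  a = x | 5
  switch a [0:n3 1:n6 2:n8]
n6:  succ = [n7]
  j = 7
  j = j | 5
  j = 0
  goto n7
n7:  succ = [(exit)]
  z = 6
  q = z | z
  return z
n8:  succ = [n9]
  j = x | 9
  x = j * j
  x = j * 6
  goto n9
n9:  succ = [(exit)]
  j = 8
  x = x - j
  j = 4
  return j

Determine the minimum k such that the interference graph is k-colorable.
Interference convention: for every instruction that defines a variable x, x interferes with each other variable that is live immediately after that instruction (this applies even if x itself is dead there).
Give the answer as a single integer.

Per-block:
  n0: def={a,q,x} ue=∅
  n1: def={x} ue={x}
  n2: def={a} ue=∅
  n3: def={j} ue=∅
  n4: def={j,z} ue=∅
  n5: def={a,x} ue={a}
  n6: def={j} ue=∅
  n7: def={q,z} ue=∅
  n8: def={j,x} ue={x}
  n9: def={j,x} ue={x}

Liveness:
  n0 li=∅ lo={x}
  n1 li={x} lo=∅
  n2 li={x} lo={a,x}
  n3 li={a} lo={a}
  n4 li={a} lo={a}
  n5 li={a} lo={a,x}
  n6 li=∅ lo=∅
  n7 li=∅ lo=∅
  n8 li={x} lo={x}
  n9 li={x} lo=∅

Interfere edges:
  a↔{j,q,x,z}
  j↔{a,x,z}
  q↔{a,x,z}
  x↔{a,j,q}
  z↔{a,j,q}

Colouring:
  {a,j,x} pairwise interfere (3-clique) ⇒ χ ≥ 3
  3-colouring: R0={a}  R1={j,q}  R2={x,z}
  χ = 3

Answer: 3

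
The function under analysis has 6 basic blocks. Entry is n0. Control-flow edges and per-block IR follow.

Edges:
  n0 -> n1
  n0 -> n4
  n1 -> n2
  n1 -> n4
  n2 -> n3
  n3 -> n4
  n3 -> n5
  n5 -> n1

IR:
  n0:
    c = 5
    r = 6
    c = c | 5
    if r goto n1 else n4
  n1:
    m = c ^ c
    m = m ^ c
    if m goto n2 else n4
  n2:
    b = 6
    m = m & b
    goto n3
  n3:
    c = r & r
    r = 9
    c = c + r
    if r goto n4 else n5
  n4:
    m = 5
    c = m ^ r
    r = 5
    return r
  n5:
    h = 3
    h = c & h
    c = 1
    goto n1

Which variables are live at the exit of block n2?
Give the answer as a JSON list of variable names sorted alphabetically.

def/use:
  n0 def {c,r} use ∅
  n1 def {m} use {c}
  n2 def {b,m} use {m}
  n3 def {c,r} use {r}
  n4 def {c,m,r} use {r}
  n5 def {c,h} use {c}

Liveness:
  n0: in=∅ out={c,r}
  n1: in={c,r} out={m,r}
  n2: in={m,r} out={r}
  n3: in={r} out={c,r}
  n4: in={r} out=∅
  n5: in={c,r} out={c,r}

live-out(n2) = ["r"]

Answer: ["r"]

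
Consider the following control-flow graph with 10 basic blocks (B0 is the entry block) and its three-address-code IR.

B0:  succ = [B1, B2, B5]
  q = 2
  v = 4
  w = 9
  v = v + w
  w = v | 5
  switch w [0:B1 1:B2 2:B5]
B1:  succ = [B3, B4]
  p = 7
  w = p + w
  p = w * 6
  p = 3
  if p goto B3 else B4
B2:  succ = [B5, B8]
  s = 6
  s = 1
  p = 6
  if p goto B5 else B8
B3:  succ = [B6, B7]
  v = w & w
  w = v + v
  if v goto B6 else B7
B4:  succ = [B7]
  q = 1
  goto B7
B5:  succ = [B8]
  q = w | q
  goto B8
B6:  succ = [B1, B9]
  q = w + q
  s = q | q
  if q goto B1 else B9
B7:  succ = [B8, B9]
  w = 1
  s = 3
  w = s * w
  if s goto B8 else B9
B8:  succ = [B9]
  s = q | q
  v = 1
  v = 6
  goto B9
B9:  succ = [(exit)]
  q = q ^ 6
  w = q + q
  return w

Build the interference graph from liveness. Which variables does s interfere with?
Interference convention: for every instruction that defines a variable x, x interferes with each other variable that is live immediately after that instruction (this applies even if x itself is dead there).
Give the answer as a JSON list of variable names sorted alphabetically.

Answer: ["q", "w"]

Analysis:
Per-block:
  B0 def {q,v,w} use ∅
  B1 def {p,w} use {w}
  B2 def {p,s} use ∅
  B3 def {v,w} use {w}
  B4 def {q} use ∅
  B5 def {q} use {q,w}
  B6 def {q,s} use {q,w}
  B7 def {s,w} use ∅
  B8 def {s,v} use {q}
  B9 def {q,w} use {q}

Live sets:
  B0 li=∅ lo={q,w}
  B1 li={q,w} lo={q,w}
  B2 li={q,w} lo={q,w}
  B3 li={q,w} lo={q,w}
  B4 li=∅ lo={q}
  B5 li={q,w} lo={q}
  B6 li={q,w} lo={q,w}
  B7 li={q} lo={q}
  B8 li={q} lo={q}
  B9 li={q} lo=∅

Interfere edges:
  p↔{q,w}
  q↔{p,s,v,w}
  s↔{q,w}
  v↔{q,w}
  w↔{p,q,s,v}

N(s) = ["q", "w"]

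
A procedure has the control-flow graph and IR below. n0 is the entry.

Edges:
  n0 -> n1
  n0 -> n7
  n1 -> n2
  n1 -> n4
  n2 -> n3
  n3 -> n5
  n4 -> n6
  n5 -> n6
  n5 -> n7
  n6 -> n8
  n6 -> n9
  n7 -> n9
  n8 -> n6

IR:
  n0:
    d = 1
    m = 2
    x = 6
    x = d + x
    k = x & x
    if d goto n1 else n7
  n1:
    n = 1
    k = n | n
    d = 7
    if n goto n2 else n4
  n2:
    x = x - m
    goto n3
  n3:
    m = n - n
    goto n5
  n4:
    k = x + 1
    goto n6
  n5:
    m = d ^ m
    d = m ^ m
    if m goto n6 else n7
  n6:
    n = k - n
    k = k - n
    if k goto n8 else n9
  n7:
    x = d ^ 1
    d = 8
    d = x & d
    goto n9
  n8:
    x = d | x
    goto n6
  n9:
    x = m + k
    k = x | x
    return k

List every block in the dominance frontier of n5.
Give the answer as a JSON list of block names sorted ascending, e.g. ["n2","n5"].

idom tree: n1←n0 n2←n1 n3←n2 n4←n1 n5←n3 n6←n1 n7←n0 n8←n6 n9←n0
Join-block Dom:
  n6: preds {n4,n5,n8}: {n0,n1,n4} ∩ {n0,n1,n2,n3,n5} ∩ {n0,n1,n6,n8} = {n0,n1}; idom=n1
  n7: preds {n0,n5}: {n0} ∩ {n0,n1,n2,n3,n5} = {n0}; idom=n0
  n9: preds {n6,n7}: {n0,n1,n6} ∩ {n0,n7} = {n0}; idom=n0

Frontier:
  join n6 pred n4: n4 stop@n1
  join n6 pred n5: n5→n3→n2 stop@n1
  join n6 pred n8: n8→n6 stop@n1
  join n7 pred n0: · stop@n0
  join n7 pred n5: n5→n3→n2→n1 stop@n0
  join n9 pred n6: n6→n1 stop@n0
  join n9 pred n7: n7 stop@n0
  n0 → ∅
  n1 → {n7,n9}
  n2 → {n6,n7}
  n3 → {n6,n7}
  n4 → {n6}
  n5 → {n6,n7}
  n6 → {n6,n9}
  n7 → {n9}
  n8 → {n6}
  n9 → ∅

DF(n5) = ["n6", "n7"]

Answer: ["n6", "n7"]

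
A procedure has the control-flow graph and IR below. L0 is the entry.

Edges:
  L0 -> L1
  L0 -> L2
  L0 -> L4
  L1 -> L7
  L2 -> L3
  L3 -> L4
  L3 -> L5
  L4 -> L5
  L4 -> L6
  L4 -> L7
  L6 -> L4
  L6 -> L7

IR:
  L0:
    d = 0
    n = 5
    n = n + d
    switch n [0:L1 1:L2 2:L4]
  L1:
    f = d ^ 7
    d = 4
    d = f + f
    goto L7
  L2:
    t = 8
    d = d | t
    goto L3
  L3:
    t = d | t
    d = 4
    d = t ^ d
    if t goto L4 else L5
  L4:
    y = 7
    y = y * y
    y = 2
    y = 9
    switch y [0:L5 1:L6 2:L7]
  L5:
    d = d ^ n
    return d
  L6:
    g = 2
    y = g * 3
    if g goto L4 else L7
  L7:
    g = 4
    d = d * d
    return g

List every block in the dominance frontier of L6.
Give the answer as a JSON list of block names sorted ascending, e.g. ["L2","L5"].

Answer: ["L4", "L7"]

Working:
idom tree: L1←L0 L2←L0 L3←L2 L4←L0 L5←L0 L6←L4 L7←L0
Dom∩ at merges:
  L4: preds {L0,L3,L6}: {L0} ∩ {L0,L2,L3} ∩ {L0,L4,L6} = {L0}; idom=L0
  L5: preds {L3,L4}: {L0,L2,L3} ∩ {L0,L4} = {L0}; idom=L0
  L7: preds {L1,L4,L6}: {L0,L1} ∩ {L0,L4} ∩ {L0,L4,L6} = {L0}; idom=L0

Frontier:
  L4←L0: walk · to L0
  L4←L3: walk L3→L2 to L0
  L4←L6: walk L6→L4 to L0
  L5←L3: walk L3→L2 to L0
  L5←L4: walk L4 to L0
  L7←L1: walk L1 to L0
  L7←L4: walk L4 to L0
  L7←L6: walk L6→L4 to L0
  L0: DF=∅
  L1: DF={L7}
  L2: DF={L4,L5}
  L3: DF={L4,L5}
  L4: DF={L4,L5,L7}
  L5: DF=∅
  L6: DF={L4,L7}
  L7: DF=∅

DF(L6) = ["L4", "L7"]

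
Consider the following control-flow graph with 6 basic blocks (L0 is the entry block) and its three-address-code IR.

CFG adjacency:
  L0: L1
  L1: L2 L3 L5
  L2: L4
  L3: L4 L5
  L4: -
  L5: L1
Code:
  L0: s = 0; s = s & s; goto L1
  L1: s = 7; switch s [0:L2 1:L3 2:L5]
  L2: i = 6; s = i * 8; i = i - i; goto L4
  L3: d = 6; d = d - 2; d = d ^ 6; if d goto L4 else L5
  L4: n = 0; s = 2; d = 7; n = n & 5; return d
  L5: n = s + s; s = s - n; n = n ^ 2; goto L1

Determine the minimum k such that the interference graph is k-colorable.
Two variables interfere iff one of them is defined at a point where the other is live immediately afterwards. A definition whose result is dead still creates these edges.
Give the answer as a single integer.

Answer: 3

Derivation:
Block summaries:
  L0 def {s} use ∅
  L1 def {s} use ∅
  L2 def {i,s} use ∅
  L3 def {d} use ∅
  L4 def {d,n,s} use ∅
  L5 def {n,s} use {s}

Live sets:
  L0: in=∅ out=∅
  L1: in=∅ out={s}
  L2: in=∅ out=∅
  L3: in={s} out={s}
  L4: in=∅ out=∅
  L5: in={s} out=∅

Conflict graph:
  d: {n,s}
  i: {s}
  n: {d,s}
  s: {d,i,n}

Registers:
  {d,n,s} pairwise interfere (3-clique) ⇒ χ ≥ 3
  3-colouring: c0={s}  c1={d,i}  c2={n}
  χ = 3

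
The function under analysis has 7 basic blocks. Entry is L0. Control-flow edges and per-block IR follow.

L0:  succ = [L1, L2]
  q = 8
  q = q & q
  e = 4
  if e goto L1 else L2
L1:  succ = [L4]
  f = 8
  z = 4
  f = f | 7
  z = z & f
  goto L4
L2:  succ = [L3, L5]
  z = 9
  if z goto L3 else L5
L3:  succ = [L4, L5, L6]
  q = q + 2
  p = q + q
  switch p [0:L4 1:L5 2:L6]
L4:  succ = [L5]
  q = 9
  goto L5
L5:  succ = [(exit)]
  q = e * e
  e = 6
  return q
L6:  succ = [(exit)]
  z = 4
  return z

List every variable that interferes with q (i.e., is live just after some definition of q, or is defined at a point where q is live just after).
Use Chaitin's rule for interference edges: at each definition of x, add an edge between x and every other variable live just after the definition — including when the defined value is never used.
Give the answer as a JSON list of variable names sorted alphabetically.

Answer: ["e", "z"]

Derivation:
Block summaries:
  L0: def={e,q} ue=∅
  L1: def={f,z} ue=∅
  L2: def={z} ue=∅
  L3: def={p,q} ue={q}
  L4: def={q} ue=∅
  L5: def={e,q} ue={e}
  L6: def={z} ue=∅

Backward fixpoint:
  L0 li=∅ lo={e,q}
  L1 li={e} lo={e}
  L2 li={e,q} lo={e,q}
  L3 li={e,q} lo={e}
  L4 li={e} lo={e}
  L5 li={e} lo=∅
  L6 li=∅ lo=∅

Conflict graph:
  e↔{f,p,q,z}
  f↔{e,z}
  p↔{e}
  q↔{e,z}
  z↔{e,f,q}

N(q) = ["e", "z"]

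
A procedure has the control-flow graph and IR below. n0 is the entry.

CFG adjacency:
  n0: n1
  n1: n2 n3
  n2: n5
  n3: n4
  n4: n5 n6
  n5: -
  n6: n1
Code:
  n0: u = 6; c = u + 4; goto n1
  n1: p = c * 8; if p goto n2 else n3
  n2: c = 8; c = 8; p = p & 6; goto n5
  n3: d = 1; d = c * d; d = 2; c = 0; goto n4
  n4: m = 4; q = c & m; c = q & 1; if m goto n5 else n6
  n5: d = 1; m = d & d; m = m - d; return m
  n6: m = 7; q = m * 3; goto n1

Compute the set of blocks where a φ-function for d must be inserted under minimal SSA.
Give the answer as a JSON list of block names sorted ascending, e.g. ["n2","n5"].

idom tree: n1←n0 n2←n1 n3←n1 n4←n3 n5←n1 n6←n4
Join-block Dom:
  n1: preds {n0,n6}: {n0} ∩ {n0,n1,n3,n4,n6} = {n0}; idom=n0
  n5: preds {n2,n4}: {n0,n1,n2} ∩ {n0,n1,n3,n4} = {n0,n1}; idom=n1

DF derivation:
  n1←n0: walk · to n0
  n1←n6: walk n6→n4→n3→n1 to n0
  n5←n2: walk n2 to n1
  n5←n4: walk n4→n3 to n1
  n0: DF=∅
  n1: DF={n1}
  n2: DF={n5}
  n3: DF={n1,n5}
  n4: DF={n1,n5}
  n5: DF=∅
  n6: DF={n1}

φ for d: defs {n3,n5}
  DF⁺ = {n1,n5}

Answer: ["n1", "n5"]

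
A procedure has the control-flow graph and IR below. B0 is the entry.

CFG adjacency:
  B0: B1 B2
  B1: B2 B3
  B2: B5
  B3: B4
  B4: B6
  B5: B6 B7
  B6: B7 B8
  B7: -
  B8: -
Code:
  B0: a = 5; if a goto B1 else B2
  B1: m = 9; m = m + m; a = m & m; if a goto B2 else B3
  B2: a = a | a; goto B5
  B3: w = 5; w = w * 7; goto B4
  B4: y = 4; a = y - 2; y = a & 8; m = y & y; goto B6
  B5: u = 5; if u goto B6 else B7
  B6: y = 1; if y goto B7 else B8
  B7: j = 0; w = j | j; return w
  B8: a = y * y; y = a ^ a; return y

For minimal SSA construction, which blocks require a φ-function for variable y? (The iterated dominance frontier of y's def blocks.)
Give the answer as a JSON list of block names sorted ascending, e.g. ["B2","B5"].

Answer: ["B6", "B7"]

Derivation:
idom tree: B1←B0 B2←B0 B3←B1 B4←B3 B5←B2 B6←B0 B7←B0 B8←B6
Dom∩ at merges:
  B2: preds {B0,B1}: {B0} ∩ {B0,B1} = {B0}; idom=B0
  B6: preds {B4,B5}: {B0,B1,B3,B4} ∩ {B0,B2,B5} = {B0}; idom=B0
  B7: preds {B5,B6}: {B0,B2,B5} ∩ {B0,B6} = {B0}; idom=B0

DF walk-up:
  join B2 pred B0: · stop@B0
  join B2 pred B1: B1 stop@B0
  join B6 pred B4: B4→B3→B1 stop@B0
  join B6 pred B5: B5→B2 stop@B0
  join B7 pred B5: B5→B2 stop@B0
  join B7 pred B6: B6 stop@B0
  DF(B0)=∅
  DF(B1)={B2,B6}
  DF(B2)={B6,B7}
  DF(B3)={B6}
  DF(B4)={B6}
  DF(B5)={B6,B7}
  DF(B6)={B7}
  DF(B7)=∅
  DF(B8)=∅

φ for y: defs {B4,B6,B8}
  DF⁺ = {B6,B7}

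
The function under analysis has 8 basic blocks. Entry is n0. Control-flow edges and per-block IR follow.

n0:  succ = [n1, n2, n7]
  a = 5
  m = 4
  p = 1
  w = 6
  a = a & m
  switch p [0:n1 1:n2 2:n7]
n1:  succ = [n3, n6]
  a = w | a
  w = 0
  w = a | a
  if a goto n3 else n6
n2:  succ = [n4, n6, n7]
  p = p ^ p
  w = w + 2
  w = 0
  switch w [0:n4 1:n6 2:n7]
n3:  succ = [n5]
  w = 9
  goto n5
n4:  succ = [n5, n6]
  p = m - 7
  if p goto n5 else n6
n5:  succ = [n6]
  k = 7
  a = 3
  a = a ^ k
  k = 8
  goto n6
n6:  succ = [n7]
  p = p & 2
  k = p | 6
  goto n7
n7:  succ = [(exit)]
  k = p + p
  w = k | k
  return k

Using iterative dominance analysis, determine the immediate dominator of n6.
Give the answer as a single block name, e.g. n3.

Answer: n0

Derivation:
idom tree: n1←n0 n2←n0 n3←n1 n4←n2 n5←n0 n6←n0 n7←n0
Dom∩ at merges:
  n5: preds {n3,n4}: {n0,n1,n3} ∩ {n0,n2,n4} = {n0}; idom=n0
  n6: preds {n1,n2,n4,n5}: {n0,n1} ∩ {n0,n2} ∩ {n0,n2,n4} ∩ {n0,n5} = {n0}; idom=n0
  n7: preds {n0,n2,n6}: {n0} ∩ {n0,n2} ∩ {n0,n6} = {n0}; idom=n0

idom(n6) = n0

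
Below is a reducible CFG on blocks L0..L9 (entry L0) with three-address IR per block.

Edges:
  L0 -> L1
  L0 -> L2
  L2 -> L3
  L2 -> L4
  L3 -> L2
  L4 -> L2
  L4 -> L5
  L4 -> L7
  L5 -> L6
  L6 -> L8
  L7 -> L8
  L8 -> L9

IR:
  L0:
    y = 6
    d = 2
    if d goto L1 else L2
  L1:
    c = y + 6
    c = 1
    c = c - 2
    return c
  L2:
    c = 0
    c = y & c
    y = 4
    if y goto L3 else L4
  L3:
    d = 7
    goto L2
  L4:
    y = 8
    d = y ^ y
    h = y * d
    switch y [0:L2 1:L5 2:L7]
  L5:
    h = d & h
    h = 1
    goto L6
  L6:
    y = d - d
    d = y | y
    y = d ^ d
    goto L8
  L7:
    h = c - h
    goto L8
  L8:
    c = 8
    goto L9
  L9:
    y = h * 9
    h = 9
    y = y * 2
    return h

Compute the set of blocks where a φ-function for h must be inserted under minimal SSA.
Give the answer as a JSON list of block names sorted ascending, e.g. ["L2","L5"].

idom tree: L1←L0 L2←L0 L3←L2 L4←L2 L5←L4 L6←L5 L7←L4 L8←L4 L9←L8
Join-block Dom:
  L2: preds {L0,L3,L4}: {L0} ∩ {L0,L2,L3} ∩ {L0,L2,L4} = {L0}; idom=L0
  L8: preds {L6,L7}: {L0,L2,L4,L5,L6} ∩ {L0,L2,L4,L7} = {L0,L2,L4}; idom=L4

Frontier:
  join L2 pred L0: · stop@L0
  join L2 pred L3: L3→L2 stop@L0
  join L2 pred L4: L4→L2 stop@L0
  join L8 pred L6: L6→L5 stop@L4
  join L8 pred L7: L7 stop@L4
  L0 → ∅
  L1 → ∅
  L2 → {L2}
  L3 → {L2}
  L4 → {L2}
  L5 → {L8}
  L6 → {L8}
  L7 → {L8}
  L8 → ∅
  L9 → ∅

φ for h: defs {L4,L5,L7,L9}
  DF⁺ = {L2,L8}

Answer: ["L2", "L8"]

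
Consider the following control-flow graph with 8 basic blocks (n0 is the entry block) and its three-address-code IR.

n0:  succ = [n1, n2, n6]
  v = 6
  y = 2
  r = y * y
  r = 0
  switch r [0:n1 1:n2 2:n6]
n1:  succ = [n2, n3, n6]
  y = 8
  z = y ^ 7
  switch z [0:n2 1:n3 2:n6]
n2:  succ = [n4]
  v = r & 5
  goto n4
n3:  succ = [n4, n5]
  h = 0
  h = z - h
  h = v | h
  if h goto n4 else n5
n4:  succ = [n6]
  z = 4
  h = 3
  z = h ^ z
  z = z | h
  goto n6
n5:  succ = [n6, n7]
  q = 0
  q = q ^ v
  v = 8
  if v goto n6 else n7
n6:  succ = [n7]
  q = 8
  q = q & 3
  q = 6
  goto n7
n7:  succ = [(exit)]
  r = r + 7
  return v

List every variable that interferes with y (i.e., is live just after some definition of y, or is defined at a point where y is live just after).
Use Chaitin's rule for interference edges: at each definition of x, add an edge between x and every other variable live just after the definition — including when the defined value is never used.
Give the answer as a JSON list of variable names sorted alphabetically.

Answer: ["r", "v"]

Derivation:
def/use:
  n0 def {r,v,y} use ∅
  n1 def {y,z} use ∅
  n2 def {v} use {r}
  n3 def {h} use {v,z}
  n4 def {h,z} use ∅
  n5 def {q,v} use {v}
  n6 def {q} use ∅
  n7 def {r} use {r,v}

Backward fixpoint:
  live n0: ∅→{r,v}
  live n1: {r,v}→{r,v,z}
  live n2: {r}→{r,v}
  live n3: {r,v,z}→{r,v}
  live n4: {r,v}→{r,v}
  live n5: {r,v}→{r,v}
  live n6: {r,v}→{r,v}
  live n7: {r,v}→∅

Interfere edges:
  h — {r,v,z}
  q — {r,v}
  r — {h,q,v,y,z}
  v — {h,q,r,y,z}
  y — {r,v}
  z — {h,r,v}

N(y) = ["r", "v"]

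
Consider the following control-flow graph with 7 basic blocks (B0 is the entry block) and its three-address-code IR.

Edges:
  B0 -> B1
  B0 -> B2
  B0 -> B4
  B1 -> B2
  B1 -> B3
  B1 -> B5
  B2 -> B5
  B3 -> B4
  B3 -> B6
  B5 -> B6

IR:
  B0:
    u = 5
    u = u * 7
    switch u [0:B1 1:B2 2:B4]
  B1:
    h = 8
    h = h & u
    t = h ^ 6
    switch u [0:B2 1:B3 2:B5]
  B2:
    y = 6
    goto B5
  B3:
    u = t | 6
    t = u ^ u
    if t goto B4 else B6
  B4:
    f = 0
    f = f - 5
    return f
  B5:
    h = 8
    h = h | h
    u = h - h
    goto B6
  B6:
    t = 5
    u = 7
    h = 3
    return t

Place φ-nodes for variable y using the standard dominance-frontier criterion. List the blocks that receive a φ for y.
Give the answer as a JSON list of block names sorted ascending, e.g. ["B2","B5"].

Answer: ["B5", "B6"]

Derivation:
idom tree: B1←B0 B2←B0 B3←B1 B4←B0 B5←B0 B6←B0
Dom∩ at merges:
  B2: preds {B0,B1}: {B0} ∩ {B0,B1} = {B0}; idom=B0
  B4: preds {B0,B3}: {B0} ∩ {B0,B1,B3} = {B0}; idom=B0
  B5: preds {B1,B2}: {B0,B1} ∩ {B0,B2} = {B0}; idom=B0
  B6: preds {B3,B5}: {B0,B1,B3} ∩ {B0,B5} = {B0}; idom=B0

DF walk-up:
  join B2 pred B0: · stop@B0
  join B2 pred B1: B1 stop@B0
  join B4 pred B0: · stop@B0
  join B4 pred B3: B3→B1 stop@B0
  join B5 pred B1: B1 stop@B0
  join B5 pred B2: B2 stop@B0
  join B6 pred B3: B3→B1 stop@B0
  join B6 pred B5: B5 stop@B0
  B0 → ∅
  B1 → {B2,B4,B5,B6}
  B2 → {B5}
  B3 → {B4,B6}
  B4 → ∅
  B5 → {B6}
  B6 → ∅

φ for y: defs {B2}
  DF⁺ = {B5,B6}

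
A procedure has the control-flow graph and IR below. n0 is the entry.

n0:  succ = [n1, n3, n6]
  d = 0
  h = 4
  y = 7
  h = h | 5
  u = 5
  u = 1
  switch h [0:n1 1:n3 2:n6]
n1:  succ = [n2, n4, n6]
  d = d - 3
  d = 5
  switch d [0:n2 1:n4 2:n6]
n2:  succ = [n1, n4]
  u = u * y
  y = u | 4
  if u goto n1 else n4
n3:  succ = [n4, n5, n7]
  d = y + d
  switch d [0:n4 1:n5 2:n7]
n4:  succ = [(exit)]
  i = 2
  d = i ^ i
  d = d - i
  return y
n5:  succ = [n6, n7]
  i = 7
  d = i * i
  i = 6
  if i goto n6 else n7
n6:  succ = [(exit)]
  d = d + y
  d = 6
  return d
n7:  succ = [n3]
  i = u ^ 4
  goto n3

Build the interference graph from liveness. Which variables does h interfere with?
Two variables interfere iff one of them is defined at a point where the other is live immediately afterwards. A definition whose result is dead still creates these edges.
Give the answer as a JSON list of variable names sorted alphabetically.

Answer: ["d", "u", "y"]

Working:
Block summaries:
  n0: {d,h,u,y} / ∅
  n1: {d} / {d}
  n2: {u,y} / {u,y}
  n3: {d} / {d,y}
  n4: {d,i} / {y}
  n5: {d,i} / ∅
  n6: {d} / {d,y}
  n7: {i} / {u}

Live sets:
  live n0: ∅→{d,u,y}
  live n1: {d,u,y}→{d,u,y}
  live n2: {d,u,y}→{d,u,y}
  live n3: {d,u,y}→{d,u,y}
  live n4: {y}→∅
  live n5: {u,y}→{d,u,y}
  live n6: {d,y}→∅
  live n7: {d,u,y}→{d,u,y}

Interfere edges:
  d: {h,i,u,y}
  h: {d,u,y}
  i: {d,u,y}
  u: {d,h,i,y}
  y: {d,h,i,u}

N(h) = ["d", "u", "y"]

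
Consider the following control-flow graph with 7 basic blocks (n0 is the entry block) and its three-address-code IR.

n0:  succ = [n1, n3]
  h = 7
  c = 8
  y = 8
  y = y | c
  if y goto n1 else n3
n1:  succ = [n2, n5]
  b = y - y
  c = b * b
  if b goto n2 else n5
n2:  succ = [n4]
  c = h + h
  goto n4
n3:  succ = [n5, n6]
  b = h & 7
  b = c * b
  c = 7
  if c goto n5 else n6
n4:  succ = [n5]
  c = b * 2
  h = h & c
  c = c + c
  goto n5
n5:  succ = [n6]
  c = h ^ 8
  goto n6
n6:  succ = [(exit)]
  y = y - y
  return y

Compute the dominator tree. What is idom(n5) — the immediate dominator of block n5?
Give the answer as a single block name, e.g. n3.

Answer: n0

Working:
idom tree: n1←n0 n2←n1 n3←n0 n4←n2 n5←n0 n6←n0
Dom at joins:
  n5: preds {n1,n3,n4}: {n0,n1} ∩ {n0,n3} ∩ {n0,n1,n2,n4} = {n0}; idom=n0
  n6: preds {n3,n5}: {n0,n3} ∩ {n0,n5} = {n0}; idom=n0

idom(n5) = n0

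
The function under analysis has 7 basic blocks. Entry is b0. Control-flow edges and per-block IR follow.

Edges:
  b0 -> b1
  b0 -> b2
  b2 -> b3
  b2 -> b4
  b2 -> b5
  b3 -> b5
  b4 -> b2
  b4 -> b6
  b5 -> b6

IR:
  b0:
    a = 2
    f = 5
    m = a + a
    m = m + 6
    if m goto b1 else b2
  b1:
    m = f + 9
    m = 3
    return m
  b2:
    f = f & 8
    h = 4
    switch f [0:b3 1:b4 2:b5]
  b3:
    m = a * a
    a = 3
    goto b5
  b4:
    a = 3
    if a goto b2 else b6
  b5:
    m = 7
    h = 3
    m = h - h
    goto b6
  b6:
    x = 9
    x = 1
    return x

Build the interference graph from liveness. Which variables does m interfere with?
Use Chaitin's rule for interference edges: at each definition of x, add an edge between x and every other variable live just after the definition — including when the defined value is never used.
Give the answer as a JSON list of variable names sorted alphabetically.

Answer: ["a", "f"]

Working:
Per-block:
  b0: {a,f,m} / ∅
  b1: {m} / {f}
  b2: {f,h} / {f}
  b3: {a,m} / {a}
  b4: {a} / ∅
  b5: {h,m} / ∅
  b6: {x} / ∅

Live sets:
  b0 li=∅ lo={a,f}
  b1 li={f} lo=∅
  b2 li={a,f} lo={a,f}
  b3 li={a} lo=∅
  b4 li={f} lo={a,f}
  b5 li=∅ lo=∅
  b6 li=∅ lo=∅

Interference:
  a: {f,h,m}
  f: {a,h,m}
  h: {a,f}
  m: {a,f}
  x: ∅

N(m) = ["a", "f"]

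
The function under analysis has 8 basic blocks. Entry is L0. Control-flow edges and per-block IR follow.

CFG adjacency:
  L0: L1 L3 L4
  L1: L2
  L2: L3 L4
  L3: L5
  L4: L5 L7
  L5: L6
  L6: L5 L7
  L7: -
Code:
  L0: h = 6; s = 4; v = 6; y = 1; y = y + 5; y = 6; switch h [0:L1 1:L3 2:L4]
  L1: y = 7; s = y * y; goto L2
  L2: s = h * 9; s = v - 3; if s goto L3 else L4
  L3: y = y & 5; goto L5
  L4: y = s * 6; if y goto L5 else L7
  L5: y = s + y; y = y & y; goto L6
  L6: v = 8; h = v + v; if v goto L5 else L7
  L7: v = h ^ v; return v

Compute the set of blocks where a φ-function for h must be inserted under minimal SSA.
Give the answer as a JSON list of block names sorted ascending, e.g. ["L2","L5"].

Answer: ["L5", "L7"]

Working:
idom tree: L1←L0 L2←L1 L3←L0 L4←L0 L5←L0 L6←L5 L7←L0
Dom∩ at merges:
  L3: preds {L0,L2}: {L0} ∩ {L0,L1,L2} = {L0}; idom=L0
  L4: preds {L0,L2}: {L0} ∩ {L0,L1,L2} = {L0}; idom=L0
  L5: preds {L3,L4,L6}: {L0,L3} ∩ {L0,L4} ∩ {L0,L5,L6} = {L0}; idom=L0
  L7: preds {L4,L6}: {L0,L4} ∩ {L0,L5,L6} = {L0}; idom=L0

Frontier:
  L3←L0: walk · to L0
  L3←L2: walk L2→L1 to L0
  L4←L0: walk · to L0
  L4←L2: walk L2→L1 to L0
  L5←L3: walk L3 to L0
  L5←L4: walk L4 to L0
  L5←L6: walk L6→L5 to L0
  L7←L4: walk L4 to L0
  L7←L6: walk L6→L5 to L0
  L0 → ∅
  L1 → {L3,L4}
  L2 → {L3,L4}
  L3 → {L5}
  L4 → {L5,L7}
  L5 → {L5,L7}
  L6 → {L5,L7}
  L7 → ∅

φ for h: defs {L0,L6}
  DF⁺ = {L5,L7}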